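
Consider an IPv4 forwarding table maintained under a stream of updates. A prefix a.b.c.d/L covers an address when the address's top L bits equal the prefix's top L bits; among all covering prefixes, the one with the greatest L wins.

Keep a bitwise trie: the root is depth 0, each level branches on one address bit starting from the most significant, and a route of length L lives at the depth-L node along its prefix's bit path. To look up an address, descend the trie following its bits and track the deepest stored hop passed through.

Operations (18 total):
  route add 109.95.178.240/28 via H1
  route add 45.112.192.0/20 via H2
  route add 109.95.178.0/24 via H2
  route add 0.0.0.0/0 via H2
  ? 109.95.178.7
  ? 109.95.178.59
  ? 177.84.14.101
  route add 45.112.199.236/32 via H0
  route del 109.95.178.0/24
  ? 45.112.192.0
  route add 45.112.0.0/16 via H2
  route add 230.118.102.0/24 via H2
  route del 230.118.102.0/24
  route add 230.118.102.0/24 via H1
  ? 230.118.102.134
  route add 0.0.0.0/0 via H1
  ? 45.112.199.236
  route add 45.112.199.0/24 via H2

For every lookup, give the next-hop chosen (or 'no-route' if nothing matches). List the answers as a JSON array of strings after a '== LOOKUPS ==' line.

Trace:
  add 109.95.178.240/28 -> H1 at depth 28
  add 45.112.192.0/20 -> H2 at depth 20
  add 109.95.178.0/24 -> H2 at depth 24
  add 0.0.0.0/0 -> H2 at depth 0
  ? 109.95.178.7  path d0:H2→d1:-→d2:-→d3:-→d4:-→d5:-→d6:-→d7:-→d8:-→d9:-→d10:-→d11:-→d12:-→d13:-→d14:-→d15:-→d16:-→d17:-→d18:-→d19:-→d20:-→d21:-→d22:-→d23:-→d24:H2  best=H2
  ? 109.95.178.59  path d0:H2→d1:-→d2:-→d3:-→d4:-→d5:-→d6:-→d7:-→d8:-→d9:-→d10:-→d11:-→d12:-→d13:-→d14:-→d15:-→d16:-→d17:-→d18:-→d19:-→d20:-→d21:-→d22:-→d23:-→d24:H2  best=H2
  ? 177.84.14.101  path d0:H2  best=H2
  add 45.112.199.236/32 -> H0 at depth 32
  del 109.95.178.0/24 (clear depth 24)
  ? 45.112.192.0  path d0:H2→d1:-→d2:-→d3:-→d4:-→d5:-→d6:-→d7:-→d8:-→d9:-→d10:-→d11:-→d12:-→d13:-→d14:-→d15:-→d16:-→d17:-→d18:-→d19:-→d20:H2→d21:-  best=H2
  add 45.112.0.0/16 -> H2 at depth 16
  add 230.118.102.0/24 -> H2 at depth 24
  del 230.118.102.0/24 (clear depth 24)
  add 230.118.102.0/24 -> H1 at depth 24
  ? 230.118.102.134  path d0:H2→d1:-→d2:-→d3:-→d4:-→d5:-→d6:-→d7:-→d8:-→d9:-→d10:-→d11:-→d12:-→d13:-→d14:-→d15:-→d16:-→d17:-→d18:-→d19:-→d20:-→d21:-→d22:-→d23:-→d24:H1  best=H1
  add 0.0.0.0/0 -> H1 at depth 0
  ? 45.112.199.236  path d0:H1→d1:-→d2:-→d3:-→d4:-→d5:-→d6:-→d7:-→d8:-→d9:-→d10:-→d11:-→d12:-→d13:-→d14:-→d15:-→d16:H2→d17:-→d18:-→d19:-→d20:H2→d21:-→d22:-→d23:-→d24:-→d25:-→d26:-→d27:-→d28:-→d29:-→d30:-→d31:-→d32:H0  best=H0
  add 45.112.199.0/24 -> H2 at depth 24

== LOOKUPS ==
["H2","H2","H2","H2","H1","H0"]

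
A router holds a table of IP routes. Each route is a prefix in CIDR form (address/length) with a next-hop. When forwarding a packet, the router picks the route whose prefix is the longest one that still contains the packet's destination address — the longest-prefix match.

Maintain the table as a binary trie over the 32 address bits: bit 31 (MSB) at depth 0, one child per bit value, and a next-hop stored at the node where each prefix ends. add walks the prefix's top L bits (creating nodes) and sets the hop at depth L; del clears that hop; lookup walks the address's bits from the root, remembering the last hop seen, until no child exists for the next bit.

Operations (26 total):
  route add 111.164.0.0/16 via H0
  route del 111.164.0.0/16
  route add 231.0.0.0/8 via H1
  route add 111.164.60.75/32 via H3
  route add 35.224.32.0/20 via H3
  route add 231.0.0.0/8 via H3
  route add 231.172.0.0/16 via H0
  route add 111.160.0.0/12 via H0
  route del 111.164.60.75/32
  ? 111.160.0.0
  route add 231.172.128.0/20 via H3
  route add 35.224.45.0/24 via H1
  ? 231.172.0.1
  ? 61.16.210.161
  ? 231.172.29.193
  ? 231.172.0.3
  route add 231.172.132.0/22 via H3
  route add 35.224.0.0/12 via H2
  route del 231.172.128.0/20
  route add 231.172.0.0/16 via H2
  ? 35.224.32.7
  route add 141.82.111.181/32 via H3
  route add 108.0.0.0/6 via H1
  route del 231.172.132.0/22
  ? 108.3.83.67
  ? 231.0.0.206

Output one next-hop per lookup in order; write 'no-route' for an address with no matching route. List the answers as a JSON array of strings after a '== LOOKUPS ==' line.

Trace:
  add 111.164.0.0/16 -> H0 at depth 16
  del 111.164.0.0/16 (clear depth 16)
  add 231.0.0.0/8 -> H1 at depth 8
  add 111.164.60.75/32 -> H3 at depth 32
  add 35.224.32.0/20 -> H3 at depth 20
  add 231.0.0.0/8 -> H3 at depth 8
  add 231.172.0.0/16 -> H0 at depth 16
  add 111.160.0.0/12 -> H0 at depth 12
  del 111.164.60.75/32 (clear depth 32)
  ? 111.160.0.0  path d0:-→d1:-→d2:-→d3:-→d4:-→d5:-→d6:-→d7:-→d8:-→d9:-→d10:-→d11:-→d12:H0→d13:-  best=H0
  add 231.172.128.0/20 -> H3 at depth 20
  add 35.224.45.0/24 -> H1 at depth 24
  ? 231.172.0.1  path d0:-→d1:-→d2:-→d3:-→d4:-→d5:-→d6:-→d7:-→d8:H3→d9:-→d10:-→d11:-→d12:-→d13:-→d14:-→d15:-→d16:H0  best=H0
  ? 61.16.210.161  path d0:-→d1:-→d2:-→d3:-  best=no-route
  ? 231.172.29.193  path d0:-→d1:-→d2:-→d3:-→d4:-→d5:-→d6:-→d7:-→d8:H3→d9:-→d10:-→d11:-→d12:-→d13:-→d14:-→d15:-→d16:H0  best=H0
  ? 231.172.0.3  path d0:-→d1:-→d2:-→d3:-→d4:-→d5:-→d6:-→d7:-→d8:H3→d9:-→d10:-→d11:-→d12:-→d13:-→d14:-→d15:-→d16:H0  best=H0
  add 231.172.132.0/22 -> H3 at depth 22
  add 35.224.0.0/12 -> H2 at depth 12
  del 231.172.128.0/20 (clear depth 20)
  add 231.172.0.0/16 -> H2 at depth 16
  ? 35.224.32.7  path d0:-→d1:-→d2:-→d3:-→d4:-→d5:-→d6:-→d7:-→d8:-→d9:-→d10:-→d11:-→d12:H2→d13:-→d14:-→d15:-→d16:-→d17:-→d18:-→d19:-→d20:H3  best=H3
  add 141.82.111.181/32 -> H3 at depth 32
  add 108.0.0.0/6 -> H1 at depth 6
  del 231.172.132.0/22 (clear depth 22)
  ? 108.3.83.67  path d0:-→d1:-→d2:-→d3:-→d4:-→d5:-→d6:H1  best=H1
  ? 231.0.0.206  path d0:-→d1:-→d2:-→d3:-→d4:-→d5:-→d6:-→d7:-→d8:H3  best=H3

== LOOKUPS ==
["H0","H0","no-route","H0","H0","H3","H1","H3"]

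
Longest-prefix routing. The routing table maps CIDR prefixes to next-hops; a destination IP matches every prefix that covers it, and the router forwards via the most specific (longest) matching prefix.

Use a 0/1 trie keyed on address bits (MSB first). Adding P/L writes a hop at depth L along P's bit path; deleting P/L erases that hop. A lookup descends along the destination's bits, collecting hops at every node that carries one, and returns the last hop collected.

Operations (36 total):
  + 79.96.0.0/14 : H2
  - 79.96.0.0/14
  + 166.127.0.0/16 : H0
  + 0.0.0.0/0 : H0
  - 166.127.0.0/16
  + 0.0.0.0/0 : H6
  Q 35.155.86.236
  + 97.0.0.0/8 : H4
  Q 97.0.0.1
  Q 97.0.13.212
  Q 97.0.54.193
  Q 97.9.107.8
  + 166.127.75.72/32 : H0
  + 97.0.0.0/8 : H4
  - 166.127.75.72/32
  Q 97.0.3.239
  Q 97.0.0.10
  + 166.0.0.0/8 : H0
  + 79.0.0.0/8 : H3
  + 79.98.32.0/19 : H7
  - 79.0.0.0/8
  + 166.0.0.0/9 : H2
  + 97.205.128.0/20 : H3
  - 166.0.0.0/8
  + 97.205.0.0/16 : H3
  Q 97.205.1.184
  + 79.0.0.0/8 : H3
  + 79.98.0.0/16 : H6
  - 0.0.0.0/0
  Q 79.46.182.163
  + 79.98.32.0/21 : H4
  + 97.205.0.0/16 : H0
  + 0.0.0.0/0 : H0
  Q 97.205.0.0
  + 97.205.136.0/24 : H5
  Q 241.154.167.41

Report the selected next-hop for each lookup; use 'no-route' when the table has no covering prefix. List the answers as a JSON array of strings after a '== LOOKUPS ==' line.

Process each operation:
  + 79.96.0.0/14 (H2) depth=14
  del 79.96.0.0/14 (clear depth 14)
  + 166.127.0.0/16 (H0) depth=16
  + 0.0.0.0/0 (H0) depth=0
  del 166.127.0.0/16 (clear depth 16)
  + 0.0.0.0/0 (H6) depth=0
  lookup 35.155.86.236: bits 0 walk d0:H6→d1:- -> H6
  + 97.0.0.0/8 (H4) depth=8
  lookup 97.0.0.1: bits 01100001 walk d0:H6→d1:-→d2:-→d3:-→d4:-→d5:-→d6:-→d7:-→d8:H4 -> H4
  lookup 97.0.13.212: bits 01100001 walk d0:H6→d1:-→d2:-→d3:-→d4:-→d5:-→d6:-→d7:-→d8:H4 -> H4
  lookup 97.0.54.193: bits 01100001 walk d0:H6→d1:-→d2:-→d3:-→d4:-→d5:-→d6:-→d7:-→d8:H4 -> H4
  lookup 97.9.107.8: bits 01100001 walk d0:H6→d1:-→d2:-→d3:-→d4:-→d5:-→d6:-→d7:-→d8:H4 -> H4
  + 166.127.75.72/32 (H0) depth=32
  + 97.0.0.0/8 (H4) depth=8
  del 166.127.75.72/32 (clear depth 32)
  lookup 97.0.3.239: bits 01100001 walk d0:H6→d1:-→d2:-→d3:-→d4:-→d5:-→d6:-→d7:-→d8:H4 -> H4
  lookup 97.0.0.10: bits 01100001 walk d0:H6→d1:-→d2:-→d3:-→d4:-→d5:-→d6:-→d7:-→d8:H4 -> H4
  + 166.0.0.0/8 (H0) depth=8
  + 79.0.0.0/8 (H3) depth=8
  + 79.98.32.0/19 (H7) depth=19
  del 79.0.0.0/8 (clear depth 8)
  + 166.0.0.0/9 (H2) depth=9
  + 97.205.128.0/20 (H3) depth=20
  del 166.0.0.0/8 (clear depth 8)
  + 97.205.0.0/16 (H3) depth=16
  lookup 97.205.1.184: bits 0110000111001101 walk d0:H6→d1:-→d2:-→d3:-→d4:-→d5:-→d6:-→d7:-→d8:H4→d9:-→d10:-→d11:-→d12:-→d13:-→d14:-→d15:-→d16:H3 -> H3
  + 79.0.0.0/8 (H3) depth=8
  + 79.98.0.0/16 (H6) depth=16
  del 0.0.0.0/0 (clear depth 0)
  lookup 79.46.182.163: bits 010011110 walk d0:-→d1:-→d2:-→d3:-→d4:-→d5:-→d6:-→d7:-→d8:H3→d9:- -> H3
  + 79.98.32.0/21 (H4) depth=21
  + 97.205.0.0/16 (H0) depth=16
  + 0.0.0.0/0 (H0) depth=0
  lookup 97.205.0.0: bits 0110000111001101 walk d0:H0→d1:-→d2:-→d3:-→d4:-→d5:-→d6:-→d7:-→d8:H4→d9:-→d10:-→d11:-→d12:-→d13:-→d14:-→d15:-→d16:H0 -> H0
  + 97.205.136.0/24 (H5) depth=24
  lookup 241.154.167.41: bits 1 walk d0:H0→d1:- -> H0

== LOOKUPS ==
["H6","H4","H4","H4","H4","H4","H4","H3","H3","H0","H0"]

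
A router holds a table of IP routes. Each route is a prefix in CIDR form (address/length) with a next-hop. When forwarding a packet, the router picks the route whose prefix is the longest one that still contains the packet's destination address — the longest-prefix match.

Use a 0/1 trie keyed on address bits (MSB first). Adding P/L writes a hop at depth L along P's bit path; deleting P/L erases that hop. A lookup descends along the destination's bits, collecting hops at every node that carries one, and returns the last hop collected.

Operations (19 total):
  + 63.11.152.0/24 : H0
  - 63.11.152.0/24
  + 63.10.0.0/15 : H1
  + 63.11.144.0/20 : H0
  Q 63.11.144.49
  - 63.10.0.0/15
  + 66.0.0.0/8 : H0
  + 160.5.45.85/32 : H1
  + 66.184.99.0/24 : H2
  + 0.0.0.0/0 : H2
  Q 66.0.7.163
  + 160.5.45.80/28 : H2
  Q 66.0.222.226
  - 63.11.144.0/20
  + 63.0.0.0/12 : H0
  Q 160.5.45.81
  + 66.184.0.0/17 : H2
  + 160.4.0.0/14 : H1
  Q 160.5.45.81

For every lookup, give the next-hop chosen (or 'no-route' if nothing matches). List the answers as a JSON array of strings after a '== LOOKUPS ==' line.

Apply in order:
  add 63.11.152.0/24 -> H0 at depth 24
  del 63.11.152.0/24 (clear depth 24)
  add 63.10.0.0/15 -> H1 at depth 15
  add 63.11.144.0/20 -> H0 at depth 20
  Q 63.11.144.49: descend 00111111000010111001 ; hops seen [H1,H0] ; pick H0
  del 63.10.0.0/15 (clear depth 15)
  add 66.0.0.0/8 -> H0 at depth 8
  add 160.5.45.85/32 -> H1 at depth 32
  add 66.184.99.0/24 -> H2 at depth 24
  add 0.0.0.0/0 -> H2 at depth 0
  Q 66.0.7.163: descend 01000010 ; hops seen [H2,H0] ; pick H0
  add 160.5.45.80/28 -> H2 at depth 28
  Q 66.0.222.226: descend 01000010 ; hops seen [H2,H0] ; pick H0
  del 63.11.144.0/20 (clear depth 20)
  add 63.0.0.0/12 -> H0 at depth 12
  Q 160.5.45.81: descend 10100000000001010010110101010 ; hops seen [H2,H2] ; pick H2
  add 66.184.0.0/17 -> H2 at depth 17
  add 160.4.0.0/14 -> H1 at depth 14
  Q 160.5.45.81: descend 10100000000001010010110101010 ; hops seen [H2,H1,H2] ; pick H2

== LOOKUPS ==
["H0","H0","H0","H2","H2"]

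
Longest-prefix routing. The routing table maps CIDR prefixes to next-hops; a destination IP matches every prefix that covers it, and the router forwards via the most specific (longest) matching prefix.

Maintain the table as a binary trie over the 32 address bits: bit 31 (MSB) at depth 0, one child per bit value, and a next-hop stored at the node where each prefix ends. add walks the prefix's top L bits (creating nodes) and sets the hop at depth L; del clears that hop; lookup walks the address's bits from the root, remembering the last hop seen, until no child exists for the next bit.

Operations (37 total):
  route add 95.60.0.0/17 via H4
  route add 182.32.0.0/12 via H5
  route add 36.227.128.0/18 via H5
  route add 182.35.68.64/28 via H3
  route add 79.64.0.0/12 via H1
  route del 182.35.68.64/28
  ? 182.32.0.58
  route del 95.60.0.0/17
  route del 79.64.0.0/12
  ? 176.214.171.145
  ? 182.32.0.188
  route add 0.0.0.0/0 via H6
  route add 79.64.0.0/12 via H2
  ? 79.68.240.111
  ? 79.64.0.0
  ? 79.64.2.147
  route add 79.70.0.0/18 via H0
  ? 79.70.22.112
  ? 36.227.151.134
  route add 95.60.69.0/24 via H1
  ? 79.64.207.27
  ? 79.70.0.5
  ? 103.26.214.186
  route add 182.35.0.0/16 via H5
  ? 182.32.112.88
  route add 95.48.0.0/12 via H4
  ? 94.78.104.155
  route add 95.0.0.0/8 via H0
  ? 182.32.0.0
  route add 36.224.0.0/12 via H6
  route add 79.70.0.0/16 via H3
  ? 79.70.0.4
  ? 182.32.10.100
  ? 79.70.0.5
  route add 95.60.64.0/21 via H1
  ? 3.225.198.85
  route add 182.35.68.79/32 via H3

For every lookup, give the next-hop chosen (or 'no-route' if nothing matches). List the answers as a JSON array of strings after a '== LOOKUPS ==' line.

Trace:
  add 95.60.0.0/17 -> H4 at depth 17
  add 182.32.0.0/12 -> H5 at depth 12
  add 36.227.128.0/18 -> H5 at depth 18
  add 182.35.68.64/28 -> H3 at depth 28
  add 79.64.0.0/12 -> H1 at depth 12
  del 182.35.68.64/28 (clear depth 28)
  lookup 182.32.0.58: bits 10110110001000 walk d0:-→d1:-→d2:-→d3:-→d4:-→d5:-→d6:-→d7:-→d8:-→d9:-→d10:-→d11:-→d12:H5→d13:-→d14:- -> H5
  del 95.60.0.0/17 (clear depth 17)
  del 79.64.0.0/12 (clear depth 12)
  lookup 176.214.171.145: bits 10110 walk d0:-→d1:-→d2:-→d3:-→d4:-→d5:- -> no-route
  lookup 182.32.0.188: bits 10110110001000 walk d0:-→d1:-→d2:-→d3:-→d4:-→d5:-→d6:-→d7:-→d8:-→d9:-→d10:-→d11:-→d12:H5→d13:-→d14:- -> H5
  add 0.0.0.0/0 -> H6 at depth 0
  add 79.64.0.0/12 -> H2 at depth 12
  lookup 79.68.240.111: bits 010011110100 walk d0:H6→d1:-→d2:-→d3:-→d4:-→d5:-→d6:-→d7:-→d8:-→d9:-→d10:-→d11:-→d12:H2 -> H2
  lookup 79.64.0.0: bits 010011110100 walk d0:H6→d1:-→d2:-→d3:-→d4:-→d5:-→d6:-→d7:-→d8:-→d9:-→d10:-→d11:-→d12:H2 -> H2
  lookup 79.64.2.147: bits 010011110100 walk d0:H6→d1:-→d2:-→d3:-→d4:-→d5:-→d6:-→d7:-→d8:-→d9:-→d10:-→d11:-→d12:H2 -> H2
  add 79.70.0.0/18 -> H0 at depth 18
  lookup 79.70.22.112: bits 010011110100011000 walk d0:H6→d1:-→d2:-→d3:-→d4:-→d5:-→d6:-→d7:-→d8:-→d9:-→d10:-→d11:-→d12:H2→d13:-→d14:-→d15:-→d16:-→d17:-→d18:H0 -> H0
  lookup 36.227.151.134: bits 001001001110001110 walk d0:H6→d1:-→d2:-→d3:-→d4:-→d5:-→d6:-→d7:-→d8:-→d9:-→d10:-→d11:-→d12:-→d13:-→d14:-→d15:-→d16:-→d17:-→d18:H5 -> H5
  add 95.60.69.0/24 -> H1 at depth 24
  lookup 79.64.207.27: bits 0100111101000 walk d0:H6→d1:-→d2:-→d3:-→d4:-→d5:-→d6:-→d7:-→d8:-→d9:-→d10:-→d11:-→d12:H2→d13:- -> H2
  lookup 79.70.0.5: bits 010011110100011000 walk d0:H6→d1:-→d2:-→d3:-→d4:-→d5:-→d6:-→d7:-→d8:-→d9:-→d10:-→d11:-→d12:H2→d13:-→d14:-→d15:-→d16:-→d17:-→d18:H0 -> H0
  lookup 103.26.214.186: bits 01 walk d0:H6→d1:-→d2:- -> H6
  add 182.35.0.0/16 -> H5 at depth 16
  lookup 182.32.112.88: bits 10110110001000 walk d0:H6→d1:-→d2:-→d3:-→d4:-→d5:-→d6:-→d7:-→d8:-→d9:-→d10:-→d11:-→d12:H5→d13:-→d14:- -> H5
  add 95.48.0.0/12 -> H4 at depth 12
  lookup 94.78.104.155: bits 0101111 walk d0:H6→d1:-→d2:-→d3:-→d4:-→d5:-→d6:-→d7:- -> H6
  add 95.0.0.0/8 -> H0 at depth 8
  lookup 182.32.0.0: bits 10110110001000 walk d0:H6→d1:-→d2:-→d3:-→d4:-→d5:-→d6:-→d7:-→d8:-→d9:-→d10:-→d11:-→d12:H5→d13:-→d14:- -> H5
  add 36.224.0.0/12 -> H6 at depth 12
  add 79.70.0.0/16 -> H3 at depth 16
  lookup 79.70.0.4: bits 010011110100011000 walk d0:H6→d1:-→d2:-→d3:-→d4:-→d5:-→d6:-→d7:-→d8:-→d9:-→d10:-→d11:-→d12:H2→d13:-→d14:-→d15:-→d16:H3→d17:-→d18:H0 -> H0
  lookup 182.32.10.100: bits 10110110001000 walk d0:H6→d1:-→d2:-→d3:-→d4:-→d5:-→d6:-→d7:-→d8:-→d9:-→d10:-→d11:-→d12:H5→d13:-→d14:- -> H5
  lookup 79.70.0.5: bits 010011110100011000 walk d0:H6→d1:-→d2:-→d3:-→d4:-→d5:-→d6:-→d7:-→d8:-→d9:-→d10:-→d11:-→d12:H2→d13:-→d14:-→d15:-→d16:H3→d17:-→d18:H0 -> H0
  add 95.60.64.0/21 -> H1 at depth 21
  lookup 3.225.198.85: bits 00 walk d0:H6→d1:-→d2:- -> H6
  add 182.35.68.79/32 -> H3 at depth 32

== LOOKUPS ==
["H5","no-route","H5","H2","H2","H2","H0","H5","H2","H0","H6","H5","H6","H5","H0","H5","H0","H6"]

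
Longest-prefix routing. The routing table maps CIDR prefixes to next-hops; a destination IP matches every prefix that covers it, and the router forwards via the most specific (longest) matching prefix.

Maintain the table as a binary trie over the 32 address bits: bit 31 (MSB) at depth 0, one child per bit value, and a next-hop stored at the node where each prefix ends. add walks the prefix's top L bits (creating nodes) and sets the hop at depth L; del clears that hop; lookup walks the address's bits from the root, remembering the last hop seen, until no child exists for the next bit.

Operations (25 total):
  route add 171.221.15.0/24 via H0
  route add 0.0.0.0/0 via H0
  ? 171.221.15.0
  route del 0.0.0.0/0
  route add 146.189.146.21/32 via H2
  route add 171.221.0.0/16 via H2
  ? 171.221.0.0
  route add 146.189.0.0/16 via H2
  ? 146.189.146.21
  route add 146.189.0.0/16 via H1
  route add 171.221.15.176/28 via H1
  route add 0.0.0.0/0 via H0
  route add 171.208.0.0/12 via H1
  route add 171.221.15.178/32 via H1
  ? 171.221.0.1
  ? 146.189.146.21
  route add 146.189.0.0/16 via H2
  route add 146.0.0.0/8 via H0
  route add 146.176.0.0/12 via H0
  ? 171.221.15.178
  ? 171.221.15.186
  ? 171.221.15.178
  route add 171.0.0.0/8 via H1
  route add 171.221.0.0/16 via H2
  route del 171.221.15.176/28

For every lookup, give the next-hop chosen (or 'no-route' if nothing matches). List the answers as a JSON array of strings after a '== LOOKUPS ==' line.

Process each operation:
  add 171.221.15.0/24 -> H0 at depth 24
  add 0.0.0.0/0 -> H0 at depth 0
  ? 171.221.15.0  path d0:H0→d1:-→d2:-→d3:-→d4:-→d5:-→d6:-→d7:-→d8:-→d9:-→d10:-→d11:-→d12:-→d13:-→d14:-→d15:-→d16:-→d17:-→d18:-→d19:-→d20:-→d21:-→d22:-→d23:-→d24:H0  best=H0
  - 0.0.0.0/0 clear@0
  add 146.189.146.21/32 -> H2 at depth 32
  add 171.221.0.0/16 -> H2 at depth 16
  ? 171.221.0.0  path d0:-→d1:-→d2:-→d3:-→d4:-→d5:-→d6:-→d7:-→d8:-→d9:-→d10:-→d11:-→d12:-→d13:-→d14:-→d15:-→d16:H2→d17:-→d18:-→d19:-→d20:-  best=H2
  add 146.189.0.0/16 -> H2 at depth 16
  ? 146.189.146.21  path d0:-→d1:-→d2:-→d3:-→d4:-→d5:-→d6:-→d7:-→d8:-→d9:-→d10:-→d11:-→d12:-→d13:-→d14:-→d15:-→d16:H2→d17:-→d18:-→d19:-→d20:-→d21:-→d22:-→d23:-→d24:-→d25:-→d26:-→d27:-→d28:-→d29:-→d30:-→d31:-→d32:H2  best=H2
  add 146.189.0.0/16 -> H1 at depth 16
  add 171.221.15.176/28 -> H1 at depth 28
  add 0.0.0.0/0 -> H0 at depth 0
  add 171.208.0.0/12 -> H1 at depth 12
  add 171.221.15.178/32 -> H1 at depth 32
  ? 171.221.0.1  path d0:H0→d1:-→d2:-→d3:-→d4:-→d5:-→d6:-→d7:-→d8:-→d9:-→d10:-→d11:-→d12:H1→d13:-→d14:-→d15:-→d16:H2→d17:-→d18:-→d19:-→d20:-  best=H2
  ? 146.189.146.21  path d0:H0→d1:-→d2:-→d3:-→d4:-→d5:-→d6:-→d7:-→d8:-→d9:-→d10:-→d11:-→d12:-→d13:-→d14:-→d15:-→d16:H1→d17:-→d18:-→d19:-→d20:-→d21:-→d22:-→d23:-→d24:-→d25:-→d26:-→d27:-→d28:-→d29:-→d30:-→d31:-→d32:H2  best=H2
  add 146.189.0.0/16 -> H2 at depth 16
  add 146.0.0.0/8 -> H0 at depth 8
  add 146.176.0.0/12 -> H0 at depth 12
  ? 171.221.15.178  path d0:H0→d1:-→d2:-→d3:-→d4:-→d5:-→d6:-→d7:-→d8:-→d9:-→d10:-→d11:-→d12:H1→d13:-→d14:-→d15:-→d16:H2→d17:-→d18:-→d19:-→d20:-→d21:-→d22:-→d23:-→d24:H0→d25:-→d26:-→d27:-→d28:H1→d29:-→d30:-→d31:-→d32:H1  best=H1
  ? 171.221.15.186  path d0:H0→d1:-→d2:-→d3:-→d4:-→d5:-→d6:-→d7:-→d8:-→d9:-→d10:-→d11:-→d12:H1→d13:-→d14:-→d15:-→d16:H2→d17:-→d18:-→d19:-→d20:-→d21:-→d22:-→d23:-→d24:H0→d25:-→d26:-→d27:-→d28:H1  best=H1
  ? 171.221.15.178  path d0:H0→d1:-→d2:-→d3:-→d4:-→d5:-→d6:-→d7:-→d8:-→d9:-→d10:-→d11:-→d12:H1→d13:-→d14:-→d15:-→d16:H2→d17:-→d18:-→d19:-→d20:-→d21:-→d22:-→d23:-→d24:H0→d25:-→d26:-→d27:-→d28:H1→d29:-→d30:-→d31:-→d32:H1  best=H1
  add 171.0.0.0/8 -> H1 at depth 8
  add 171.221.0.0/16 -> H2 at depth 16
  - 171.221.15.176/28 clear@28

== LOOKUPS ==
["H0","H2","H2","H2","H2","H1","H1","H1"]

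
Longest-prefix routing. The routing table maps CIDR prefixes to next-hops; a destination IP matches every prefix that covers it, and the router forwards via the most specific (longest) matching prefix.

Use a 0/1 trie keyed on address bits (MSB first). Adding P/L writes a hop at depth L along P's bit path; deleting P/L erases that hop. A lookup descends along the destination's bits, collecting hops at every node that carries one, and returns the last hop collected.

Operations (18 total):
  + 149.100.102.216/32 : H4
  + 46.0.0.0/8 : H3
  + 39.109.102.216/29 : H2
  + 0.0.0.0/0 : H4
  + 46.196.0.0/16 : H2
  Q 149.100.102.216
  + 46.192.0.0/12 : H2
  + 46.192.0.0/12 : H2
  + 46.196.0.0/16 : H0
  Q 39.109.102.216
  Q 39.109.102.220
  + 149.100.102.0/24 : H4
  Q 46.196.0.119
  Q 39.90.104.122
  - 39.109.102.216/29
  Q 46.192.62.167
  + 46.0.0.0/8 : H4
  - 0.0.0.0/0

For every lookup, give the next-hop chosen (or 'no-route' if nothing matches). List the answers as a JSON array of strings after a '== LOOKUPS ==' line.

Process each operation:
  add 149.100.102.216/32 -> H4 at depth 32
  add 46.0.0.0/8 -> H3 at depth 8
  add 39.109.102.216/29 -> H2 at depth 29
  add 0.0.0.0/0 -> H4 at depth 0
  add 46.196.0.0/16 -> H2 at depth 16
  Q 149.100.102.216: descend 10010101011001000110011011011000 ; hops seen [H4,H4] ; pick H4
  add 46.192.0.0/12 -> H2 at depth 12
  add 46.192.0.0/12 -> H2 at depth 12
  add 46.196.0.0/16 -> H0 at depth 16
  Q 39.109.102.216: descend 00100111011011010110011011011 ; hops seen [H4,H2] ; pick H2
  Q 39.109.102.220: descend 00100111011011010110011011011 ; hops seen [H4,H2] ; pick H2
  add 149.100.102.0/24 -> H4 at depth 24
  Q 46.196.0.119: descend 0010111011000100 ; hops seen [H4,H3,H2,H0] ; pick H0
  Q 39.90.104.122: descend 0010011101 ; hops seen [H4] ; pick H4
  del 39.109.102.216/29 (clear depth 29)
  Q 46.192.62.167: descend 0010111011000 ; hops seen [H4,H3,H2] ; pick H2
  add 46.0.0.0/8 -> H4 at depth 8
  del 0.0.0.0/0 (clear depth 0)

== LOOKUPS ==
["H4","H2","H2","H0","H4","H2"]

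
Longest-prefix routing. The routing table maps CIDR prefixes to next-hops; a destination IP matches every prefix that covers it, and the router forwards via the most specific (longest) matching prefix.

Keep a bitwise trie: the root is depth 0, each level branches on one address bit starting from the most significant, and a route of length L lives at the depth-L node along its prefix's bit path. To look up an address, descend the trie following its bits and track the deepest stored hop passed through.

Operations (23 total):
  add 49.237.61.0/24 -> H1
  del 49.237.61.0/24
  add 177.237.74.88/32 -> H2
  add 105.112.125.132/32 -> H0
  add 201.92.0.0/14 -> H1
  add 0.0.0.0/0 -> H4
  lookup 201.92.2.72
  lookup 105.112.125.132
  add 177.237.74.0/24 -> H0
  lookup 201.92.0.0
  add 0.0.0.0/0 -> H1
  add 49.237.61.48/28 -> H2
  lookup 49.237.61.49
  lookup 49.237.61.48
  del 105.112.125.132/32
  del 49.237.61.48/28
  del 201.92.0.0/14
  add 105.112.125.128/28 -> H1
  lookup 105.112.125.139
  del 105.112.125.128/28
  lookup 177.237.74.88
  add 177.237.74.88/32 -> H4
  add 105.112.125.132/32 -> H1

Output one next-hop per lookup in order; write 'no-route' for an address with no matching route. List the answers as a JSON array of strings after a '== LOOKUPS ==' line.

Trace:
  add 49.237.61.0/24 -> H1 at depth 24
  - 49.237.61.0/24 clear@24
  add 177.237.74.88/32 -> H2 at depth 32
  add 105.112.125.132/32 -> H0 at depth 32
  add 201.92.0.0/14 -> H1 at depth 14
  add 0.0.0.0/0 -> H4 at depth 0
  ? 201.92.2.72  path d0:H4→d1:-→d2:-→d3:-→d4:-→d5:-→d6:-→d7:-→d8:-→d9:-→d10:-→d11:-→d12:-→d13:-→d14:H1  best=H1
  ? 105.112.125.132  path d0:H4→d1:-→d2:-→d3:-→d4:-→d5:-→d6:-→d7:-→d8:-→d9:-→d10:-→d11:-→d12:-→d13:-→d14:-→d15:-→d16:-→d17:-→d18:-→d19:-→d20:-→d21:-→d22:-→d23:-→d24:-→d25:-→d26:-→d27:-→d28:-→d29:-→d30:-→d31:-→d32:H0  best=H0
  add 177.237.74.0/24 -> H0 at depth 24
  ? 201.92.0.0  path d0:H4→d1:-→d2:-→d3:-→d4:-→d5:-→d6:-→d7:-→d8:-→d9:-→d10:-→d11:-→d12:-→d13:-→d14:H1  best=H1
  add 0.0.0.0/0 -> H1 at depth 0
  add 49.237.61.48/28 -> H2 at depth 28
  ? 49.237.61.49  path d0:H1→d1:-→d2:-→d3:-→d4:-→d5:-→d6:-→d7:-→d8:-→d9:-→d10:-→d11:-→d12:-→d13:-→d14:-→d15:-→d16:-→d17:-→d18:-→d19:-→d20:-→d21:-→d22:-→d23:-→d24:-→d25:-→d26:-→d27:-→d28:H2  best=H2
  ? 49.237.61.48  path d0:H1→d1:-→d2:-→d3:-→d4:-→d5:-→d6:-→d7:-→d8:-→d9:-→d10:-→d11:-→d12:-→d13:-→d14:-→d15:-→d16:-→d17:-→d18:-→d19:-→d20:-→d21:-→d22:-→d23:-→d24:-→d25:-→d26:-→d27:-→d28:H2  best=H2
  - 105.112.125.132/32 clear@32
  - 49.237.61.48/28 clear@28
  - 201.92.0.0/14 clear@14
  add 105.112.125.128/28 -> H1 at depth 28
  ? 105.112.125.139  path d0:H1→d1:-→d2:-→d3:-→d4:-→d5:-→d6:-→d7:-→d8:-→d9:-→d10:-→d11:-→d12:-→d13:-→d14:-→d15:-→d16:-→d17:-→d18:-→d19:-→d20:-→d21:-→d22:-→d23:-→d24:-→d25:-→d26:-→d27:-→d28:H1  best=H1
  - 105.112.125.128/28 clear@28
  ? 177.237.74.88  path d0:H1→d1:-→d2:-→d3:-→d4:-→d5:-→d6:-→d7:-→d8:-→d9:-→d10:-→d11:-→d12:-→d13:-→d14:-→d15:-→d16:-→d17:-→d18:-→d19:-→d20:-→d21:-→d22:-→d23:-→d24:H0→d25:-→d26:-→d27:-→d28:-→d29:-→d30:-→d31:-→d32:H2  best=H2
  add 177.237.74.88/32 -> H4 at depth 32
  add 105.112.125.132/32 -> H1 at depth 32

== LOOKUPS ==
["H1","H0","H1","H2","H2","H1","H2"]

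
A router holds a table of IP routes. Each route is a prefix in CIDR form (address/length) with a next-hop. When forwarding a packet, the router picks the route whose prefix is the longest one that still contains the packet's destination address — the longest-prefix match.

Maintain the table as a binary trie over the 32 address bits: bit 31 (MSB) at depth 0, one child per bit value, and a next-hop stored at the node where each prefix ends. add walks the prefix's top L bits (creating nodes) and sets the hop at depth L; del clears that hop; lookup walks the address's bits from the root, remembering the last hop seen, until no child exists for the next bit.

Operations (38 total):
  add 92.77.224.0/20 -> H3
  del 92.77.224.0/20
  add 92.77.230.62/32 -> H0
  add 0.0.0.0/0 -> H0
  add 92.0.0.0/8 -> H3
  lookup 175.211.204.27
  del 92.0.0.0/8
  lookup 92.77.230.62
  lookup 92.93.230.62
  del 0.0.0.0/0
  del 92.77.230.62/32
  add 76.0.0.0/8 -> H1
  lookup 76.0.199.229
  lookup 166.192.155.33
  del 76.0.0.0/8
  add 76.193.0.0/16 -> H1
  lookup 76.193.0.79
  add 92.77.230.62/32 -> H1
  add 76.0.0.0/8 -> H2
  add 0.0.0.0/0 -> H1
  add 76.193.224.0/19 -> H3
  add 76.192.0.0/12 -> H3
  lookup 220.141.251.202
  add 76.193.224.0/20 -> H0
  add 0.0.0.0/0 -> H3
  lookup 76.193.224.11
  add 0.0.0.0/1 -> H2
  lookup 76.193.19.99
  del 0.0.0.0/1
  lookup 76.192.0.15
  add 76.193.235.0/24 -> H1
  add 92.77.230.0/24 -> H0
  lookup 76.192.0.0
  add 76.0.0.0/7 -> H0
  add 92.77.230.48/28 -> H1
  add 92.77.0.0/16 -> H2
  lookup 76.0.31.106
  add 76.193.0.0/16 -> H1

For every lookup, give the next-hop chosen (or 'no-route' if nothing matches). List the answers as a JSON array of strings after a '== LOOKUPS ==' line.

Trace:
  add 92.77.224.0/20 -> H3 at depth 20
  del 92.77.224.0/20 (clear depth 20)
  add 92.77.230.62/32 -> H0 at depth 32
  add 0.0.0.0/0 -> H0 at depth 0
  add 92.0.0.0/8 -> H3 at depth 8
  lookup 175.211.204.27: bits ε walk d0:H0 -> H0
  del 92.0.0.0/8 (clear depth 8)
  lookup 92.77.230.62: bits 01011100010011011110011000111110 walk d0:H0→d1:-→d2:-→d3:-→d4:-→d5:-→d6:-→d7:-→d8:-→d9:-→d10:-→d11:-→d12:-→d13:-→d14:-→d15:-→d16:-→d17:-→d18:-→d19:-→d20:-→d21:-→d22:-→d23:-→d24:-→d25:-→d26:-→d27:-→d28:-→d29:-→d30:-→d31:-→d32:H0 -> H0
  lookup 92.93.230.62: bits 01011100010 walk d0:H0→d1:-→d2:-→d3:-→d4:-→d5:-→d6:-→d7:-→d8:-→d9:-→d10:-→d11:- -> H0
  del 0.0.0.0/0 (clear depth 0)
  del 92.77.230.62/32 (clear depth 32)
  add 76.0.0.0/8 -> H1 at depth 8
  lookup 76.0.199.229: bits 01001100 walk d0:-→d1:-→d2:-→d3:-→d4:-→d5:-→d6:-→d7:-→d8:H1 -> H1
  lookup 166.192.155.33: bits ε walk d0:- -> no-route
  del 76.0.0.0/8 (clear depth 8)
  add 76.193.0.0/16 -> H1 at depth 16
  lookup 76.193.0.79: bits 0100110011000001 walk d0:-→d1:-→d2:-→d3:-→d4:-→d5:-→d6:-→d7:-→d8:-→d9:-→d10:-→d11:-→d12:-→d13:-→d14:-→d15:-→d16:H1 -> H1
  add 92.77.230.62/32 -> H1 at depth 32
  add 76.0.0.0/8 -> H2 at depth 8
  add 0.0.0.0/0 -> H1 at depth 0
  add 76.193.224.0/19 -> H3 at depth 19
  add 76.192.0.0/12 -> H3 at depth 12
  lookup 220.141.251.202: bits ε walk d0:H1 -> H1
  add 76.193.224.0/20 -> H0 at depth 20
  add 0.0.0.0/0 -> H3 at depth 0
  lookup 76.193.224.11: bits 01001100110000011110 walk d0:H3→d1:-→d2:-→d3:-→d4:-→d5:-→d6:-→d7:-→d8:H2→d9:-→d10:-→d11:-→d12:H3→d13:-→d14:-→d15:-→d16:H1→d17:-→d18:-→d19:H3→d20:H0 -> H0
  add 0.0.0.0/1 -> H2 at depth 1
  lookup 76.193.19.99: bits 0100110011000001 walk d0:H3→d1:H2→d2:-→d3:-→d4:-→d5:-→d6:-→d7:-→d8:H2→d9:-→d10:-→d11:-→d12:H3→d13:-→d14:-→d15:-→d16:H1 -> H1
  del 0.0.0.0/1 (clear depth 1)
  lookup 76.192.0.15: bits 010011001100000 walk d0:H3→d1:-→d2:-→d3:-→d4:-→d5:-→d6:-→d7:-→d8:H2→d9:-→d10:-→d11:-→d12:H3→d13:-→d14:-→d15:- -> H3
  add 76.193.235.0/24 -> H1 at depth 24
  add 92.77.230.0/24 -> H0 at depth 24
  lookup 76.192.0.0: bits 010011001100000 walk d0:H3→d1:-→d2:-→d3:-→d4:-→d5:-→d6:-→d7:-→d8:H2→d9:-→d10:-→d11:-→d12:H3→d13:-→d14:-→d15:- -> H3
  add 76.0.0.0/7 -> H0 at depth 7
  add 92.77.230.48/28 -> H1 at depth 28
  add 92.77.0.0/16 -> H2 at depth 16
  lookup 76.0.31.106: bits 01001100 walk d0:H3→d1:-→d2:-→d3:-→d4:-→d5:-→d6:-→d7:H0→d8:H2 -> H2
  add 76.193.0.0/16 -> H1 at depth 16

== LOOKUPS ==
["H0","H0","H0","H1","no-route","H1","H1","H0","H1","H3","H3","H2"]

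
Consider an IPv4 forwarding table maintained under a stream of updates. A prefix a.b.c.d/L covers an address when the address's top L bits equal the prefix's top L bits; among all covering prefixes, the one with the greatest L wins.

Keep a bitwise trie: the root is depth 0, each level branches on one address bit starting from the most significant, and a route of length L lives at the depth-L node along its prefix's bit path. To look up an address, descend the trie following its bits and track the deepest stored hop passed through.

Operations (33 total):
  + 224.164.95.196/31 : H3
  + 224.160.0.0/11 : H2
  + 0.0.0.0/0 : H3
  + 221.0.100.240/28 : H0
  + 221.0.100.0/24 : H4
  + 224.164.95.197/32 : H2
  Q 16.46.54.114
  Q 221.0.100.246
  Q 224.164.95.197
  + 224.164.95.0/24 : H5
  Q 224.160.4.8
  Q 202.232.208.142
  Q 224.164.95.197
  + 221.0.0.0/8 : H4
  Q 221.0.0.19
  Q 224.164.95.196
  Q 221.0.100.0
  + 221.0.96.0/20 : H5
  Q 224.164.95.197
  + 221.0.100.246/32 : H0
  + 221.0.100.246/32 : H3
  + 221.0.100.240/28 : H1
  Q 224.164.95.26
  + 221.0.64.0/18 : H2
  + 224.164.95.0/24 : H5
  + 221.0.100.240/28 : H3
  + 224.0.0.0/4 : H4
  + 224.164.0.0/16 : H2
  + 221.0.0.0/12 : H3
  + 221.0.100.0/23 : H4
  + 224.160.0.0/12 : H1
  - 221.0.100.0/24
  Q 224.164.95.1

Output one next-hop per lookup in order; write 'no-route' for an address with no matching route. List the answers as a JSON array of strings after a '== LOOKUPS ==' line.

Trace:
  + 224.164.95.196/31 (H3) depth=31
  + 224.160.0.0/11 (H2) depth=11
  + 0.0.0.0/0 (H3) depth=0
  + 221.0.100.240/28 (H0) depth=28
  + 221.0.100.0/24 (H4) depth=24
  + 224.164.95.197/32 (H2) depth=32
  Q 16.46.54.114: descend ε ; hops seen [H3] ; pick H3
  Q 221.0.100.246: descend 1101110100000000011001001111 ; hops seen [H3,H4,H0] ; pick H0
  Q 224.164.95.197: descend 11100000101001000101111111000101 ; hops seen [H3,H2,H3,H2] ; pick H2
  + 224.164.95.0/24 (H5) depth=24
  Q 224.160.4.8: descend 1110000010100 ; hops seen [H3,H2] ; pick H2
  Q 202.232.208.142: descend 110 ; hops seen [H3] ; pick H3
  Q 224.164.95.197: descend 11100000101001000101111111000101 ; hops seen [H3,H2,H5,H3,H2] ; pick H2
  + 221.0.0.0/8 (H4) depth=8
  Q 221.0.0.19: descend 11011101000000000 ; hops seen [H3,H4] ; pick H4
  Q 224.164.95.196: descend 1110000010100100010111111100010 ; hops seen [H3,H2,H5,H3] ; pick H3
  Q 221.0.100.0: descend 110111010000000001100100 ; hops seen [H3,H4,H4] ; pick H4
  + 221.0.96.0/20 (H5) depth=20
  Q 224.164.95.197: descend 11100000101001000101111111000101 ; hops seen [H3,H2,H5,H3,H2] ; pick H2
  + 221.0.100.246/32 (H0) depth=32
  + 221.0.100.246/32 (H3) depth=32
  + 221.0.100.240/28 (H1) depth=28
  Q 224.164.95.26: descend 111000001010010001011111 ; hops seen [H3,H2,H5] ; pick H5
  + 221.0.64.0/18 (H2) depth=18
  + 224.164.95.0/24 (H5) depth=24
  + 221.0.100.240/28 (H3) depth=28
  + 224.0.0.0/4 (H4) depth=4
  + 224.164.0.0/16 (H2) depth=16
  + 221.0.0.0/12 (H3) depth=12
  + 221.0.100.0/23 (H4) depth=23
  + 224.160.0.0/12 (H1) depth=12
  del 221.0.100.0/24 (clear depth 24)
  Q 224.164.95.1: descend 111000001010010001011111 ; hops seen [H3,H4,H2,H1,H2,H5] ; pick H5

== LOOKUPS ==
["H3","H0","H2","H2","H3","H2","H4","H3","H4","H2","H5","H5"]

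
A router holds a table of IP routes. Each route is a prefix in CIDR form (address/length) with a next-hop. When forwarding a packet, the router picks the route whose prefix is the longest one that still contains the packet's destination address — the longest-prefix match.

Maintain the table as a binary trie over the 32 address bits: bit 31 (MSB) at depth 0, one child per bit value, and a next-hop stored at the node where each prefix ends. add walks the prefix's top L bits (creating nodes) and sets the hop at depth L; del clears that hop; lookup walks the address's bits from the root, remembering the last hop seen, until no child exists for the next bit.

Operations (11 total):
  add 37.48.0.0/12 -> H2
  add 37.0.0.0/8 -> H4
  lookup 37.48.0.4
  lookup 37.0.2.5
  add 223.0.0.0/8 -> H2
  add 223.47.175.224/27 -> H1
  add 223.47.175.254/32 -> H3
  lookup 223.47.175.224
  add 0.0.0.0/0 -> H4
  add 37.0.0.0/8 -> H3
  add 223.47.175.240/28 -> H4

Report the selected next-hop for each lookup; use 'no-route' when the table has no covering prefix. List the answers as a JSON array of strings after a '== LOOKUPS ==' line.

Process each operation:
  + 37.48.0.0/12 (H2) depth=12
  + 37.0.0.0/8 (H4) depth=8
  ? 37.48.0.4  path d0:-→d1:-→d2:-→d3:-→d4:-→d5:-→d6:-→d7:-→d8:H4→d9:-→d10:-→d11:-→d12:H2  best=H2
  ? 37.0.2.5  path d0:-→d1:-→d2:-→d3:-→d4:-→d5:-→d6:-→d7:-→d8:H4→d9:-→d10:-  best=H4
  + 223.0.0.0/8 (H2) depth=8
  + 223.47.175.224/27 (H1) depth=27
  + 223.47.175.254/32 (H3) depth=32
  ? 223.47.175.224  path d0:-→d1:-→d2:-→d3:-→d4:-→d5:-→d6:-→d7:-→d8:H2→d9:-→d10:-→d11:-→d12:-→d13:-→d14:-→d15:-→d16:-→d17:-→d18:-→d19:-→d20:-→d21:-→d22:-→d23:-→d24:-→d25:-→d26:-→d27:H1  best=H1
  + 0.0.0.0/0 (H4) depth=0
  + 37.0.0.0/8 (H3) depth=8
  + 223.47.175.240/28 (H4) depth=28

== LOOKUPS ==
["H2","H4","H1"]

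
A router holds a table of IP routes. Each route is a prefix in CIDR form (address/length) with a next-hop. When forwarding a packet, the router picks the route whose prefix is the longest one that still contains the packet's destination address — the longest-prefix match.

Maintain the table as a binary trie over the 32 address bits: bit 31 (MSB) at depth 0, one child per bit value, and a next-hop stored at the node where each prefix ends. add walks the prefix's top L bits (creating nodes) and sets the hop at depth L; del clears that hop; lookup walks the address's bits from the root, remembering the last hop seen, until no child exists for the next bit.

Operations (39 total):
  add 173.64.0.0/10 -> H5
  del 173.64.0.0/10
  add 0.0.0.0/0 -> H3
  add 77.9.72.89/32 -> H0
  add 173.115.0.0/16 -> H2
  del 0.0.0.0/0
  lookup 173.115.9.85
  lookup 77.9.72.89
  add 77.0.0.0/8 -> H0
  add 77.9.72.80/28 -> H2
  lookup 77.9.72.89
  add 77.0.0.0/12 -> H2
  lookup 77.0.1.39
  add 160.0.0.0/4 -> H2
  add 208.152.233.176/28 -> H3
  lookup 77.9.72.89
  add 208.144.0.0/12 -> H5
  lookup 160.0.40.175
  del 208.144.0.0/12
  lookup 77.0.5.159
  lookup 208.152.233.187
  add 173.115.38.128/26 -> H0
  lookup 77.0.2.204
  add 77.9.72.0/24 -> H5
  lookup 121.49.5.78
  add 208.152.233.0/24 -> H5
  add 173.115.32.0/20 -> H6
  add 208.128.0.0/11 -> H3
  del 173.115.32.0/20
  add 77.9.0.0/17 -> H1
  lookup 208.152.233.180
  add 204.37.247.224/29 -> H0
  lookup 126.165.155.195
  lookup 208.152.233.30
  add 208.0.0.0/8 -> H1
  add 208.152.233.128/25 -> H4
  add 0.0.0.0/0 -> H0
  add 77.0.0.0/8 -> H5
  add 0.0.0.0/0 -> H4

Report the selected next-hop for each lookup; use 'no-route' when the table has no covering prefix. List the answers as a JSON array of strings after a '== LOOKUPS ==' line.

Apply in order:
  add 173.64.0.0/10 -> H5 at depth 10
  del 173.64.0.0/10 (clear depth 10)
  add 0.0.0.0/0 -> H3 at depth 0
  add 77.9.72.89/32 -> H0 at depth 32
  add 173.115.0.0/16 -> H2 at depth 16
  del 0.0.0.0/0 (clear depth 0)
  ? 173.115.9.85  path d0:-→d1:-→d2:-→d3:-→d4:-→d5:-→d6:-→d7:-→d8:-→d9:-→d10:-→d11:-→d12:-→d13:-→d14:-→d15:-→d16:H2  best=H2
  ? 77.9.72.89  path d0:-→d1:-→d2:-→d3:-→d4:-→d5:-→d6:-→d7:-→d8:-→d9:-→d10:-→d11:-→d12:-→d13:-→d14:-→d15:-→d16:-→d17:-→d18:-→d19:-→d20:-→d21:-→d22:-→d23:-→d24:-→d25:-→d26:-→d27:-→d28:-→d29:-→d30:-→d31:-→d32:H0  best=H0
  add 77.0.0.0/8 -> H0 at depth 8
  add 77.9.72.80/28 -> H2 at depth 28
  ? 77.9.72.89  path d0:-→d1:-→d2:-→d3:-→d4:-→d5:-→d6:-→d7:-→d8:H0→d9:-→d10:-→d11:-→d12:-→d13:-→d14:-→d15:-→d16:-→d17:-→d18:-→d19:-→d20:-→d21:-→d22:-→d23:-→d24:-→d25:-→d26:-→d27:-→d28:H2→d29:-→d30:-→d31:-→d32:H0  best=H0
  add 77.0.0.0/12 -> H2 at depth 12
  ? 77.0.1.39  path d0:-→d1:-→d2:-→d3:-→d4:-→d5:-→d6:-→d7:-→d8:H0→d9:-→d10:-→d11:-→d12:H2  best=H2
  add 160.0.0.0/4 -> H2 at depth 4
  add 208.152.233.176/28 -> H3 at depth 28
  ? 77.9.72.89  path d0:-→d1:-→d2:-→d3:-→d4:-→d5:-→d6:-→d7:-→d8:H0→d9:-→d10:-→d11:-→d12:H2→d13:-→d14:-→d15:-→d16:-→d17:-→d18:-→d19:-→d20:-→d21:-→d22:-→d23:-→d24:-→d25:-→d26:-→d27:-→d28:H2→d29:-→d30:-→d31:-→d32:H0  best=H0
  add 208.144.0.0/12 -> H5 at depth 12
  ? 160.0.40.175  path d0:-→d1:-→d2:-→d3:-→d4:H2  best=H2
  del 208.144.0.0/12 (clear depth 12)
  ? 77.0.5.159  path d0:-→d1:-→d2:-→d3:-→d4:-→d5:-→d6:-→d7:-→d8:H0→d9:-→d10:-→d11:-→d12:H2  best=H2
  ? 208.152.233.187  path d0:-→d1:-→d2:-→d3:-→d4:-→d5:-→d6:-→d7:-→d8:-→d9:-→d10:-→d11:-→d12:-→d13:-→d14:-→d15:-→d16:-→d17:-→d18:-→d19:-→d20:-→d21:-→d22:-→d23:-→d24:-→d25:-→d26:-→d27:-→d28:H3  best=H3
  add 173.115.38.128/26 -> H0 at depth 26
  ? 77.0.2.204  path d0:-→d1:-→d2:-→d3:-→d4:-→d5:-→d6:-→d7:-→d8:H0→d9:-→d10:-→d11:-→d12:H2  best=H2
  add 77.9.72.0/24 -> H5 at depth 24
  ? 121.49.5.78  path d0:-→d1:-→d2:-  best=no-route
  add 208.152.233.0/24 -> H5 at depth 24
  add 173.115.32.0/20 -> H6 at depth 20
  add 208.128.0.0/11 -> H3 at depth 11
  del 173.115.32.0/20 (clear depth 20)
  add 77.9.0.0/17 -> H1 at depth 17
  ? 208.152.233.180  path d0:-→d1:-→d2:-→d3:-→d4:-→d5:-→d6:-→d7:-→d8:-→d9:-→d10:-→d11:H3→d12:-→d13:-→d14:-→d15:-→d16:-→d17:-→d18:-→d19:-→d20:-→d21:-→d22:-→d23:-→d24:H5→d25:-→d26:-→d27:-→d28:H3  best=H3
  add 204.37.247.224/29 -> H0 at depth 29
  ? 126.165.155.195  path d0:-→d1:-→d2:-  best=no-route
  ? 208.152.233.30  path d0:-→d1:-→d2:-→d3:-→d4:-→d5:-→d6:-→d7:-→d8:-→d9:-→d10:-→d11:H3→d12:-→d13:-→d14:-→d15:-→d16:-→d17:-→d18:-→d19:-→d20:-→d21:-→d22:-→d23:-→d24:H5  best=H5
  add 208.0.0.0/8 -> H1 at depth 8
  add 208.152.233.128/25 -> H4 at depth 25
  add 0.0.0.0/0 -> H0 at depth 0
  add 77.0.0.0/8 -> H5 at depth 8
  add 0.0.0.0/0 -> H4 at depth 0

== LOOKUPS ==
["H2","H0","H0","H2","H0","H2","H2","H3","H2","no-route","H3","no-route","H5"]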